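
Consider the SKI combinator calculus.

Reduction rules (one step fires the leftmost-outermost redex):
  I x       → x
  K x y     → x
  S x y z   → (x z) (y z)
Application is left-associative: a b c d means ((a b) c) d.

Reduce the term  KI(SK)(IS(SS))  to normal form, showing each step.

  start: KI(SK)(IS(SS))
  step 1: I(IS(SS))
  step 2: IS(SS)
  step 3: S(SS)

Answer: normal form = S(SS)  (in 3 steps)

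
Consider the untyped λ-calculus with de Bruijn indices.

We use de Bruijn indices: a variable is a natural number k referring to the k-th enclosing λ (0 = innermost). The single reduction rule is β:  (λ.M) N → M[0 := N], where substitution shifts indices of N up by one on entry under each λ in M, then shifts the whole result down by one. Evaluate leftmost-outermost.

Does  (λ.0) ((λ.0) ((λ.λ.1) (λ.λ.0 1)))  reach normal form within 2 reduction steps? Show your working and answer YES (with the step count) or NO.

  start: (λ.0) ((λ.0) ((λ.λ.1) (λ.λ.0 1)))
  step 1: (λ.0) ((λ.λ.1) (λ.λ.0 1))
  step 2: (λ.λ.1) (λ.λ.0 1)

Answer: NO — after 2 steps the term is (λ.λ.1) (λ.λ.0 1), not yet normal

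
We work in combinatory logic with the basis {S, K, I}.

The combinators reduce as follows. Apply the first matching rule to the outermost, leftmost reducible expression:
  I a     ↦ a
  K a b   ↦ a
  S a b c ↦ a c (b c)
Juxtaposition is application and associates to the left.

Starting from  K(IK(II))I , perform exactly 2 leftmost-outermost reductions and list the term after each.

Answer: after 2 steps: K(II)

Working:
  start: K(IK(II))I
  step 1: IK(II)
  step 2: K(II)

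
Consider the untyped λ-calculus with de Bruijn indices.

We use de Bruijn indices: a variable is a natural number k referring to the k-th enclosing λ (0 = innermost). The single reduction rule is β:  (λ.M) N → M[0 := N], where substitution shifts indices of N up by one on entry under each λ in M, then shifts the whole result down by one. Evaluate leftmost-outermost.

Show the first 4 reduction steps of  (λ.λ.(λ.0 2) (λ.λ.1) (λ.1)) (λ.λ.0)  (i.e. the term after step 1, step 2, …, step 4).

  start: (λ.λ.(λ.0 2) (λ.λ.1) (λ.1)) (λ.λ.0)
  step 1: λ.(λ.0 (λ.λ.0)) (λ.λ.1) (λ.1)
  step 2: λ.(λ.λ.1) (λ.λ.0) (λ.1)
  step 3: λ.(λ.λ.λ.0) (λ.1)
  step 4: λ.λ.λ.0

Answer: after 4 steps: λ.λ.λ.0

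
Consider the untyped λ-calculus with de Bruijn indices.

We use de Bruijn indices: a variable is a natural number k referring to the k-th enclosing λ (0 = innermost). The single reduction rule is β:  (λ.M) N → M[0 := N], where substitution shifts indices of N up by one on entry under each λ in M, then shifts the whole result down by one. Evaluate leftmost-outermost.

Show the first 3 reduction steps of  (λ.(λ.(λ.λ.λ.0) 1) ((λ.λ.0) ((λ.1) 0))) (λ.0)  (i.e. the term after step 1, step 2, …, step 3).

Answer: after 3 steps: λ.λ.0

Working:
  start: (λ.(λ.(λ.λ.λ.0) 1) ((λ.λ.0) ((λ.1) 0))) (λ.0)
  step 1: (λ.(λ.λ.λ.0) (λ.0)) ((λ.λ.0) ((λ.λ.0) (λ.0)))
  step 2: (λ.λ.λ.0) (λ.0)
  step 3: λ.λ.0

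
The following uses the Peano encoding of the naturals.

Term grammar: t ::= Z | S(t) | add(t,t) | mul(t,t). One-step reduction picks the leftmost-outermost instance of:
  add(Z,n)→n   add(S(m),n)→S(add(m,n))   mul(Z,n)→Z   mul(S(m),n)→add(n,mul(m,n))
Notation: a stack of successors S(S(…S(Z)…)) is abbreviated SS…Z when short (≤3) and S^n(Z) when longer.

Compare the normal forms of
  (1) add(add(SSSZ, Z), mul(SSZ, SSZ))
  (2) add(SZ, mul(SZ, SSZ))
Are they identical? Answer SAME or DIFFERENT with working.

Answer: DIFFERENT — A ⇓ S^7(Z), B ⇓ SSSZ

Working:
Term A:
  start: add(add(SSSZ, Z), mul(SSZ, SSZ))
  →1  add(S(add(SSZ, Z)), mul(SSZ, SSZ))
  →2  S(add(add(SSZ, Z), mul(SSZ, SSZ)))
  →3  S(add(S(add(SZ, Z)), mul(SSZ, SSZ)))
  →4  S(S(add(add(SZ, Z), mul(SSZ, SSZ))))
  →5  S(S(add(S(add(Z, Z)), mul(SSZ, SSZ))))
  →6  S(S(S(add(add(Z, Z), mul(SSZ, SSZ)))))
  →7  S(S(S(add(Z, mul(SSZ, SSZ)))))
  →8  S(S(S(mul(SSZ, SSZ))))
  →9  S(S(S(add(SSZ, mul(SZ, SSZ)))))
  →10  S(S(S(S(add(SZ, mul(SZ, SSZ))))))
  →11  S(S(S(S(S(add(Z, mul(SZ, SSZ)))))))
  →12  S(S(S(S(S(mul(SZ, SSZ))))))
  →13  S(S(S(S(S(add(SSZ, mul(Z, SSZ)))))))
  →14  S(S(S(S(S(S(add(SZ, mul(Z, SSZ))))))))
  →15  S(S(S(S(S(S(S(add(Z, mul(Z, SSZ)))))))))
  →16  S(S(S(S(S(S(S(mul(Z, SSZ))))))))
  →17  S^7(Z)

Term B:
  start: add(SZ, mul(SZ, SSZ))
  →1  S(add(Z, mul(SZ, SSZ)))
  →2  S(mul(SZ, SSZ))
  →3  S(add(SSZ, mul(Z, SSZ)))
  →4  S(S(add(SZ, mul(Z, SSZ))))
  →5  S(S(S(add(Z, mul(Z, SSZ)))))
  →6  S(S(S(mul(Z, SSZ))))
  →7  SSSZ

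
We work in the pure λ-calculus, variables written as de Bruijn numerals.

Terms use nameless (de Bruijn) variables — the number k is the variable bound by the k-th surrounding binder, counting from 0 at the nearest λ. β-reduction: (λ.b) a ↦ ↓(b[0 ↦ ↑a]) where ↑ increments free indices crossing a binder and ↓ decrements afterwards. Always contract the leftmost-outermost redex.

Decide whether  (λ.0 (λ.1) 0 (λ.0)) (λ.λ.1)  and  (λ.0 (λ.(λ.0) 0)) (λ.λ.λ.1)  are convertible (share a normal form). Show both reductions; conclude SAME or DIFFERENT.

Answer: SAME — A ⇓ λ.λ.1, B ⇓ λ.λ.1

Reduction:
Term A:
  start: (λ.0 (λ.1) 0 (λ.0)) (λ.λ.1)
  [1] (λ.λ.1) (λ.λ.λ.1) (λ.λ.1) (λ.0)
  [2] (λ.λ.λ.λ.1) (λ.λ.1) (λ.0)
  [3] (λ.λ.λ.1) (λ.0)
  [4] λ.λ.1

Term B:
  start: (λ.0 (λ.(λ.0) 0)) (λ.λ.λ.1)
  [1] (λ.λ.λ.1) (λ.(λ.0) 0)
  [2] λ.λ.1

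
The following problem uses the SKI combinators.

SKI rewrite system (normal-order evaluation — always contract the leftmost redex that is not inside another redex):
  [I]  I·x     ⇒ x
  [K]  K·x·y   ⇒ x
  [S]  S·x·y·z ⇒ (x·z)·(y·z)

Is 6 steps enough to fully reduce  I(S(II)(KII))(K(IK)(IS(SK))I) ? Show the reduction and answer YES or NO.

Answer: NO — after 6 steps the term is KI(KII(K(IK)(IS(SK))I)), not yet normal

Reduction:
  start: I(S(II)(KII))(K(IK)(IS(SK))I)
  step 1: S(II)(KII)(K(IK)(IS(SK))I)
  step 2: II(K(IK)(IS(SK))I)(KII(K(IK)(IS(SK))I))
  step 3: I(K(IK)(IS(SK))I)(KII(K(IK)(IS(SK))I))
  step 4: K(IK)(IS(SK))I(KII(K(IK)(IS(SK))I))
  step 5: IKI(KII(K(IK)(IS(SK))I))
  step 6: KI(KII(K(IK)(IS(SK))I))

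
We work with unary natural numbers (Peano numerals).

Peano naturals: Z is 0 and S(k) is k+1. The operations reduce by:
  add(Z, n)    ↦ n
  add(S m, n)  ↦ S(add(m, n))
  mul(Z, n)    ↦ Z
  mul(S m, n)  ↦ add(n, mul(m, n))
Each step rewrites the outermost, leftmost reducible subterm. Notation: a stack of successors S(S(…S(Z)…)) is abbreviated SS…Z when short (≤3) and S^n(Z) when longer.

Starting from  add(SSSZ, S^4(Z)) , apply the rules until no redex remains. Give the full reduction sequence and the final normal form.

Answer: normal form = S^7(Z)  (in 4 steps)

Derivation:
  start: add(SSSZ, S^4(Z))
  [1] S(add(SSZ, S^4(Z)))
  [2] S(S(add(SZ, S^4(Z))))
  [3] S(S(S(add(Z, S^4(Z)))))
  [4] S^7(Z)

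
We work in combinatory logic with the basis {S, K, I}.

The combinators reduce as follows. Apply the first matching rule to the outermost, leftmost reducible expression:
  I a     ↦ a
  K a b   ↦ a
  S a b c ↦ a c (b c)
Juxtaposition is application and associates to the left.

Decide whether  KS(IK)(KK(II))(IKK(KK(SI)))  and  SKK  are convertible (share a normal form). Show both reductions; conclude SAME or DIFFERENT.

Term A:
  start: KS(IK)(KK(II))(IKK(KK(SI)))
  →1  S(KK(II))(IKK(KK(SI)))
  →2  SK(IKK(KK(SI)))
  →3  SK(KK(KK(SI)))
  →4  SKK

Term B:
  start: SKK

Answer: SAME — A ⇓ SKK, B ⇓ SKK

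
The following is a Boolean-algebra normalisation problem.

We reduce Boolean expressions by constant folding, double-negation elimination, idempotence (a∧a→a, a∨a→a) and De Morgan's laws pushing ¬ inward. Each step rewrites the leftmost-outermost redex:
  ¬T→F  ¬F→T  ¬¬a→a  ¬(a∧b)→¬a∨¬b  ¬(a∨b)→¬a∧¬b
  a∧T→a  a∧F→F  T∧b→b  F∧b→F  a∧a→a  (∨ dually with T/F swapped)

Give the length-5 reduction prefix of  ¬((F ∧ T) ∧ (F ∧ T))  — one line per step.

Answer: after 5 steps: T

Working:
  start: ¬((F ∧ T) ∧ (F ∧ T))
  →1  ¬(F ∧ T) ∨ ¬(F ∧ T)
  →2  ¬(F ∧ T)
  →3  ¬F ∨ ¬T
  →4  T ∨ ¬T
  →5  T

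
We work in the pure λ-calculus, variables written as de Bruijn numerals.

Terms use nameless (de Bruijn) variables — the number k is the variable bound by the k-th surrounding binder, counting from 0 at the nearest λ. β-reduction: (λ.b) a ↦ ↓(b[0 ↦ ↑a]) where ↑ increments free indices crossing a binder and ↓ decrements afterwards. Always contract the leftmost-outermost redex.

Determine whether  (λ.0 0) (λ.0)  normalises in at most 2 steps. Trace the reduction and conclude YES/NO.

  start: (λ.0 0) (λ.0)
  [1] (λ.0) (λ.0)
  [2] λ.0

Answer: YES — reaches normal form λ.0 in 2 ≤ 2 steps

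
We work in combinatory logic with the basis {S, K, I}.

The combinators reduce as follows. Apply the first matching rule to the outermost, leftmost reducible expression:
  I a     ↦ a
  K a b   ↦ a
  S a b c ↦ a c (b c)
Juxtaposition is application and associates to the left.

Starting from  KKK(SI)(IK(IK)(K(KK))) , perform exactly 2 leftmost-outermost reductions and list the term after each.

Answer: after 2 steps: SI

Working:
  start: KKK(SI)(IK(IK)(K(KK)))
  step 1: K(SI)(IK(IK)(K(KK)))
  step 2: SI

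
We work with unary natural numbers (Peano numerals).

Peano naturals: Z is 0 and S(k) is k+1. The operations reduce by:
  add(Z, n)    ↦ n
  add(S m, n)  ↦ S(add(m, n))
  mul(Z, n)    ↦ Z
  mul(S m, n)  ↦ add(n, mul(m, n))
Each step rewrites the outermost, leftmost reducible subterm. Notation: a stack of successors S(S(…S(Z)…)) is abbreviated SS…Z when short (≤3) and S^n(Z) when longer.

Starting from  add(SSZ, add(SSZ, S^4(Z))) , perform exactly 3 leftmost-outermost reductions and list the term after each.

  start: add(SSZ, add(SSZ, S^4(Z)))
  [1] S(add(SZ, add(SSZ, S^4(Z))))
  [2] S(S(add(Z, add(SSZ, S^4(Z)))))
  [3] S(S(add(SSZ, S^4(Z))))

Answer: after 3 steps: S(S(add(SSZ, S^4(Z))))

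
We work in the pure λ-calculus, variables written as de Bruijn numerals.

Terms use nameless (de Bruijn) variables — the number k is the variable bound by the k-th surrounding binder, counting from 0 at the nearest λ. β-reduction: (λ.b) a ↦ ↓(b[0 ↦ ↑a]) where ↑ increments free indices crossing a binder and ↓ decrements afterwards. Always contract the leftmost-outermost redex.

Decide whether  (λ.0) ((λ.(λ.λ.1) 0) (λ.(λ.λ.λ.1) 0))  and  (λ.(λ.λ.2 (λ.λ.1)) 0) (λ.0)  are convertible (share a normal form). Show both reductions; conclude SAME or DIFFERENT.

Term A:
  start: (λ.0) ((λ.(λ.λ.1) 0) (λ.(λ.λ.λ.1) 0))
  [1] (λ.(λ.λ.1) 0) (λ.(λ.λ.λ.1) 0)
  [2] (λ.λ.1) (λ.(λ.λ.λ.1) 0)
  [3] λ.λ.(λ.λ.λ.1) 0
  [4] λ.λ.λ.λ.1

Term B:
  start: (λ.(λ.λ.2 (λ.λ.1)) 0) (λ.0)
  [1] (λ.λ.(λ.0) (λ.λ.1)) (λ.0)
  [2] λ.(λ.0) (λ.λ.1)
  [3] λ.λ.λ.1

Answer: DIFFERENT — A ⇓ λ.λ.λ.λ.1, B ⇓ λ.λ.λ.1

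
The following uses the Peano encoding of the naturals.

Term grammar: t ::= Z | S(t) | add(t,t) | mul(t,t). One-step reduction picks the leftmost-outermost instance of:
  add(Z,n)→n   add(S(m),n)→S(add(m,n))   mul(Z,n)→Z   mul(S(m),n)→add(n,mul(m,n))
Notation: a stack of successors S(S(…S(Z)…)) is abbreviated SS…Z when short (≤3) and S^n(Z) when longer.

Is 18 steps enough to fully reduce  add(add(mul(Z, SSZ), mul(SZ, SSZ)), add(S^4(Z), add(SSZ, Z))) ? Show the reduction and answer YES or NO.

  start: add(add(mul(Z, SSZ), mul(SZ, SSZ)), add(S^4(Z), add(SSZ, Z)))
  [1] add(add(Z, mul(SZ, SSZ)), add(S^4(Z), add(SSZ, Z)))
  [2] add(mul(SZ, SSZ), add(S^4(Z), add(SSZ, Z)))
  [3] add(add(SSZ, mul(Z, SSZ)), add(S^4(Z), add(SSZ, Z)))
  [4] add(S(add(SZ, mul(Z, SSZ))), add(S^4(Z), add(SSZ, Z)))
  [5] S(add(add(SZ, mul(Z, SSZ)), add(S^4(Z), add(SSZ, Z))))
  [6] S(add(S(add(Z, mul(Z, SSZ))), add(S^4(Z), add(SSZ, Z))))
  [7] S(S(add(add(Z, mul(Z, SSZ)), add(S^4(Z), add(SSZ, Z)))))
  [8] S(S(add(mul(Z, SSZ), add(S^4(Z), add(SSZ, Z)))))
  [9] S(S(add(Z, add(S^4(Z), add(SSZ, Z)))))
  [10] S(S(add(S^4(Z), add(SSZ, Z))))
  [11] S(S(S(add(SSSZ, add(SSZ, Z)))))
  [12] S(S(S(S(add(SSZ, add(SSZ, Z))))))
  [13] S(S(S(S(S(add(SZ, add(SSZ, Z)))))))
  [14] S(S(S(S(S(S(add(Z, add(SSZ, Z))))))))
  [15] S(S(S(S(S(S(add(SSZ, Z)))))))
  [16] S(S(S(S(S(S(S(add(SZ, Z))))))))
  [17] S(S(S(S(S(S(S(S(add(Z, Z)))))))))
  [18] S^8(Z)

Answer: YES — reaches normal form S^8(Z) in 18 ≤ 18 steps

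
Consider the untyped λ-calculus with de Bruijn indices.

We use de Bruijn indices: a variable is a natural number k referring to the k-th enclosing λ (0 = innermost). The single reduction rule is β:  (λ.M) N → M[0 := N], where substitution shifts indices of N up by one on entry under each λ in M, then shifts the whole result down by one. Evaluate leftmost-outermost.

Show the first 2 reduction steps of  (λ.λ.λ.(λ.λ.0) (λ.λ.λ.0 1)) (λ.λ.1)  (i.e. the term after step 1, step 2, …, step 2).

  start: (λ.λ.λ.(λ.λ.0) (λ.λ.λ.0 1)) (λ.λ.1)
  step 1: λ.λ.(λ.λ.0) (λ.λ.λ.0 1)
  step 2: λ.λ.λ.0

Answer: after 2 steps: λ.λ.λ.0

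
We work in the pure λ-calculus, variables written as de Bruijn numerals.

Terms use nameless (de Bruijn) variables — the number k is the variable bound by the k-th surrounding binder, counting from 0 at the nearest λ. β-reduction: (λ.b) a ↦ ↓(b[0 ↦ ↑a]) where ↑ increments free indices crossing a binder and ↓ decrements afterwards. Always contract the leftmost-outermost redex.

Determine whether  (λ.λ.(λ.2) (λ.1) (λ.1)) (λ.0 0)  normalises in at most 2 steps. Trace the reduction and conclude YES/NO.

  start: (λ.λ.(λ.2) (λ.1) (λ.1)) (λ.0 0)
  →1  λ.(λ.λ.0 0) (λ.1) (λ.1)
  →2  λ.(λ.0 0) (λ.1)

Answer: NO — after 2 steps the term is λ.(λ.0 0) (λ.1), not yet normal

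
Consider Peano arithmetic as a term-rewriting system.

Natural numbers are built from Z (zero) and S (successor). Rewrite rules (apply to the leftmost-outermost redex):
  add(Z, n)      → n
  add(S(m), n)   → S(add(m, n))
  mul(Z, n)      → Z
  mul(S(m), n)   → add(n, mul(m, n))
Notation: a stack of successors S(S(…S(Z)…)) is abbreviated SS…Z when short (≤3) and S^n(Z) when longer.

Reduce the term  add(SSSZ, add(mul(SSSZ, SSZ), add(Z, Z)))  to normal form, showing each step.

Answer: normal form = S^9(Z)  (in 25 steps)

Reduction:
  start: add(SSSZ, add(mul(SSSZ, SSZ), add(Z, Z)))
  step 1: S(add(SSZ, add(mul(SSSZ, SSZ), add(Z, Z))))
  step 2: S(S(add(SZ, add(mul(SSSZ, SSZ), add(Z, Z)))))
  step 3: S(S(S(add(Z, add(mul(SSSZ, SSZ), add(Z, Z))))))
  step 4: S(S(S(add(mul(SSSZ, SSZ), add(Z, Z)))))
  step 5: S(S(S(add(add(SSZ, mul(SSZ, SSZ)), add(Z, Z)))))
  step 6: S(S(S(add(S(add(SZ, mul(SSZ, SSZ))), add(Z, Z)))))
  step 7: S(S(S(S(add(add(SZ, mul(SSZ, SSZ)), add(Z, Z))))))
  step 8: S(S(S(S(add(S(add(Z, mul(SSZ, SSZ))), add(Z, Z))))))
  step 9: S(S(S(S(S(add(add(Z, mul(SSZ, SSZ)), add(Z, Z)))))))
  step 10: S(S(S(S(S(add(mul(SSZ, SSZ), add(Z, Z)))))))
  step 11: S(S(S(S(S(add(add(SSZ, mul(SZ, SSZ)), add(Z, Z)))))))
  step 12: S(S(S(S(S(add(S(add(SZ, mul(SZ, SSZ))), add(Z, Z)))))))
  step 13: S(S(S(S(S(S(add(add(SZ, mul(SZ, SSZ)), add(Z, Z))))))))
  step 14: S(S(S(S(S(S(add(S(add(Z, mul(SZ, SSZ))), add(Z, Z))))))))
  step 15: S(S(S(S(S(S(S(add(add(Z, mul(SZ, SSZ)), add(Z, Z)))))))))
  step 16: S(S(S(S(S(S(S(add(mul(SZ, SSZ), add(Z, Z)))))))))
  step 17: S(S(S(S(S(S(S(add(add(SSZ, mul(Z, SSZ)), add(Z, Z)))))))))
  step 18: S(S(S(S(S(S(S(add(S(add(SZ, mul(Z, SSZ))), add(Z, Z)))))))))
  step 19: S(S(S(S(S(S(S(S(add(add(SZ, mul(Z, SSZ)), add(Z, Z))))))))))
  step 20: S(S(S(S(S(S(S(S(add(S(add(Z, mul(Z, SSZ))), add(Z, Z))))))))))
  step 21: S(S(S(S(S(S(S(S(S(add(add(Z, mul(Z, SSZ)), add(Z, Z)))))))))))
  step 22: S(S(S(S(S(S(S(S(S(add(mul(Z, SSZ), add(Z, Z)))))))))))
  step 23: S(S(S(S(S(S(S(S(S(add(Z, add(Z, Z)))))))))))
  step 24: S(S(S(S(S(S(S(S(S(add(Z, Z))))))))))
  step 25: S^9(Z)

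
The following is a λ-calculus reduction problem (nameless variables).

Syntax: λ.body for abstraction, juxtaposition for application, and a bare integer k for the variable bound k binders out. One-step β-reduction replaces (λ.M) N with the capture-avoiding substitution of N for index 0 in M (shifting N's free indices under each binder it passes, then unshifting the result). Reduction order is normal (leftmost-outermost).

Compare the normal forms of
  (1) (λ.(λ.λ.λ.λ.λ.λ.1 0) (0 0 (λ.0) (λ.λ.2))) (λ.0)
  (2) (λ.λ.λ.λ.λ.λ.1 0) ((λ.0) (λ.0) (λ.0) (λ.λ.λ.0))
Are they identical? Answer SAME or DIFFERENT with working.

Answer: SAME — A ⇓ λ.λ.λ.λ.λ.1 0, B ⇓ λ.λ.λ.λ.λ.1 0

Reduction:
Term A:
  start: (λ.(λ.λ.λ.λ.λ.λ.1 0) (0 0 (λ.0) (λ.λ.2))) (λ.0)
  →1  (λ.λ.λ.λ.λ.λ.1 0) ((λ.0) (λ.0) (λ.0) (λ.λ.λ.0))
  →2  λ.λ.λ.λ.λ.1 0

Term B:
  start: (λ.λ.λ.λ.λ.λ.1 0) ((λ.0) (λ.0) (λ.0) (λ.λ.λ.0))
  →1  λ.λ.λ.λ.λ.1 0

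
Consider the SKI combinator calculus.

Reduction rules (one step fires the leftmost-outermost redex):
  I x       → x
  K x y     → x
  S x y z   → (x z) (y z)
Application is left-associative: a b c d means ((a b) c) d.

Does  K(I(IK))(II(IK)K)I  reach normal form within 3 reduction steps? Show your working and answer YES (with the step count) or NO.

Answer: YES — reaches normal form KI in 3 ≤ 3 steps

Derivation:
  start: K(I(IK))(II(IK)K)I
  step 1: I(IK)I
  step 2: IKI
  step 3: KI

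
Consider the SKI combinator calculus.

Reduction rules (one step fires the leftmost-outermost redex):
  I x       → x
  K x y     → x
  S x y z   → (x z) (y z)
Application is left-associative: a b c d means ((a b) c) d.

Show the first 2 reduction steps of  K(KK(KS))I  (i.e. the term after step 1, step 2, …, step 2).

Answer: after 2 steps: K

Derivation:
  start: K(KK(KS))I
  →1  KK(KS)
  →2  K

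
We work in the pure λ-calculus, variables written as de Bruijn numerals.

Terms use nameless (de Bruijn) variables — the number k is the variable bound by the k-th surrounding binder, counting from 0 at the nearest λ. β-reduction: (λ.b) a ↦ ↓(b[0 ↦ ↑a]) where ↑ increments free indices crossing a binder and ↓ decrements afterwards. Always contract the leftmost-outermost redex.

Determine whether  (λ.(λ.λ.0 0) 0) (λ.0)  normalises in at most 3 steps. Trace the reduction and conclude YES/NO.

Answer: YES — reaches normal form λ.0 0 in 2 ≤ 3 steps

Reduction:
  start: (λ.(λ.λ.0 0) 0) (λ.0)
  [1] (λ.λ.0 0) (λ.0)
  [2] λ.0 0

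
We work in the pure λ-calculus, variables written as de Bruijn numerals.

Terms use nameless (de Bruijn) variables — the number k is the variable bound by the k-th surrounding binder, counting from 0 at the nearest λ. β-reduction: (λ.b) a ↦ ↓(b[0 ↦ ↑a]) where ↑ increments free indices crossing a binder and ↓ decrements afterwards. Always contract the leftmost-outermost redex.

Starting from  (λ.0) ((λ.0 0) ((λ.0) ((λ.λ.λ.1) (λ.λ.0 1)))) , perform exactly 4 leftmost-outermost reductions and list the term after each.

Answer: after 4 steps: (λ.λ.1) ((λ.0) ((λ.λ.λ.1) (λ.λ.0 1)))

Working:
  start: (λ.0) ((λ.0 0) ((λ.0) ((λ.λ.λ.1) (λ.λ.0 1))))
  →1  (λ.0 0) ((λ.0) ((λ.λ.λ.1) (λ.λ.0 1)))
  →2  (λ.0) ((λ.λ.λ.1) (λ.λ.0 1)) ((λ.0) ((λ.λ.λ.1) (λ.λ.0 1)))
  →3  (λ.λ.λ.1) (λ.λ.0 1) ((λ.0) ((λ.λ.λ.1) (λ.λ.0 1)))
  →4  (λ.λ.1) ((λ.0) ((λ.λ.λ.1) (λ.λ.0 1)))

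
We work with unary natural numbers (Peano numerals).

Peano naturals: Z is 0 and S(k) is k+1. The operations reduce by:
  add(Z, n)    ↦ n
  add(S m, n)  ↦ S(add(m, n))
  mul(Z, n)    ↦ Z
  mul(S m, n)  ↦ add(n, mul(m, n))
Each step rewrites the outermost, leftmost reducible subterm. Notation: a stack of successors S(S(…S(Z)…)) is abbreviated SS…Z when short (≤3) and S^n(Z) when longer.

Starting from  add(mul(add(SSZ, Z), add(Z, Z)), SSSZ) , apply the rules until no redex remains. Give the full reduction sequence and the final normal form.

Answer: normal form = SSSZ  (in 11 steps)

Working:
  start: add(mul(add(SSZ, Z), add(Z, Z)), SSSZ)
  step 1: add(mul(S(add(SZ, Z)), add(Z, Z)), SSSZ)
  step 2: add(add(add(Z, Z), mul(add(SZ, Z), add(Z, Z))), SSSZ)
  step 3: add(add(Z, mul(add(SZ, Z), add(Z, Z))), SSSZ)
  step 4: add(mul(add(SZ, Z), add(Z, Z)), SSSZ)
  step 5: add(mul(S(add(Z, Z)), add(Z, Z)), SSSZ)
  step 6: add(add(add(Z, Z), mul(add(Z, Z), add(Z, Z))), SSSZ)
  step 7: add(add(Z, mul(add(Z, Z), add(Z, Z))), SSSZ)
  step 8: add(mul(add(Z, Z), add(Z, Z)), SSSZ)
  step 9: add(mul(Z, add(Z, Z)), SSSZ)
  step 10: add(Z, SSSZ)
  step 11: SSSZ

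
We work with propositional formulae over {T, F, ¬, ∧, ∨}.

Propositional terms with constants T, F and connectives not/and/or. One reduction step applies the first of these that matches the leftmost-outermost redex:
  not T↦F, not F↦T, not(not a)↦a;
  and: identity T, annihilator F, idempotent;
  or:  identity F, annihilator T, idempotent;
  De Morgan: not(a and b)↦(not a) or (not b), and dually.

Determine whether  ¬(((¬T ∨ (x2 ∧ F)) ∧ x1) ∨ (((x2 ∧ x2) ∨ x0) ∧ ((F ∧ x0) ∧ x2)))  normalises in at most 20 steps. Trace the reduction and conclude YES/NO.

  start: ¬(((¬T ∨ (x2 ∧ F)) ∧ x1) ∨ (((x2 ∧ x2) ∨ x0) ∧ ((F ∧ x0) ∧ x2)))
  [1] ¬((¬T ∨ (x2 ∧ F)) ∧ x1) ∧ ¬(((x2 ∧ x2) ∨ x0) ∧ ((F ∧ x0) ∧ x2))
  [2] (¬(¬T ∨ (x2 ∧ F)) ∨ ¬x1) ∧ ¬(((x2 ∧ x2) ∨ x0) ∧ ((F ∧ x0) ∧ x2))
  [3] ((¬¬T ∧ ¬(x2 ∧ F)) ∨ ¬x1) ∧ ¬(((x2 ∧ x2) ∨ x0) ∧ ((F ∧ x0) ∧ x2))
  [4] ((T ∧ ¬(x2 ∧ F)) ∨ ¬x1) ∧ ¬(((x2 ∧ x2) ∨ x0) ∧ ((F ∧ x0) ∧ x2))
  [5] (¬(x2 ∧ F) ∨ ¬x1) ∧ ¬(((x2 ∧ x2) ∨ x0) ∧ ((F ∧ x0) ∧ x2))
  [6] ((¬x2 ∨ ¬F) ∨ ¬x1) ∧ ¬(((x2 ∧ x2) ∨ x0) ∧ ((F ∧ x0) ∧ x2))
  [7] ((¬x2 ∨ T) ∨ ¬x1) ∧ ¬(((x2 ∧ x2) ∨ x0) ∧ ((F ∧ x0) ∧ x2))
  [8] (T ∨ ¬x1) ∧ ¬(((x2 ∧ x2) ∨ x0) ∧ ((F ∧ x0) ∧ x2))
  [9] T ∧ ¬(((x2 ∧ x2) ∨ x0) ∧ ((F ∧ x0) ∧ x2))
  [10] ¬(((x2 ∧ x2) ∨ x0) ∧ ((F ∧ x0) ∧ x2))
  [11] ¬((x2 ∧ x2) ∨ x0) ∨ ¬((F ∧ x0) ∧ x2)
  [12] (¬(x2 ∧ x2) ∧ ¬x0) ∨ ¬((F ∧ x0) ∧ x2)
  [13] ((¬x2 ∨ ¬x2) ∧ ¬x0) ∨ ¬((F ∧ x0) ∧ x2)
  [14] (¬x2 ∧ ¬x0) ∨ ¬((F ∧ x0) ∧ x2)
  [15] (¬x2 ∧ ¬x0) ∨ (¬(F ∧ x0) ∨ ¬x2)
  [16] (¬x2 ∧ ¬x0) ∨ ((¬F ∨ ¬x0) ∨ ¬x2)
  [17] (¬x2 ∧ ¬x0) ∨ ((T ∨ ¬x0) ∨ ¬x2)
  [18] (¬x2 ∧ ¬x0) ∨ (T ∨ ¬x2)
  [19] (¬x2 ∧ ¬x0) ∨ T
  [20] T

Answer: YES — reaches normal form T in 20 ≤ 20 steps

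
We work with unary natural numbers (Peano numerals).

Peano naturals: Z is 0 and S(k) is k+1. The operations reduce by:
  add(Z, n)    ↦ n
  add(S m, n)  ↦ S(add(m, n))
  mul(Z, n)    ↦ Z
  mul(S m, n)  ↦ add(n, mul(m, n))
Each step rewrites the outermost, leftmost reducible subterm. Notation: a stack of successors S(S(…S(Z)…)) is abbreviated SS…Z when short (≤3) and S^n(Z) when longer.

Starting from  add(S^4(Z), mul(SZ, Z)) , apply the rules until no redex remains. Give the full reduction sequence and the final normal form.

  start: add(S^4(Z), mul(SZ, Z))
  step 1: S(add(SSSZ, mul(SZ, Z)))
  step 2: S(S(add(SSZ, mul(SZ, Z))))
  step 3: S(S(S(add(SZ, mul(SZ, Z)))))
  step 4: S(S(S(S(add(Z, mul(SZ, Z))))))
  step 5: S(S(S(S(mul(SZ, Z)))))
  step 6: S(S(S(S(add(Z, mul(Z, Z))))))
  step 7: S(S(S(S(mul(Z, Z)))))
  step 8: S^4(Z)

Answer: normal form = S^4(Z)  (in 8 steps)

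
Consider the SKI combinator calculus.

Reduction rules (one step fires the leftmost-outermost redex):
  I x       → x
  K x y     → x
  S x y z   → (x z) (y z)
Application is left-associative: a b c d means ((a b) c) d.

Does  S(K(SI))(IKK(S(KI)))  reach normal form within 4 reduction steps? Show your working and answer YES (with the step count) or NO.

Answer: YES — reaches normal form S(K(SI))K in 2 ≤ 4 steps

Reduction:
  start: S(K(SI))(IKK(S(KI)))
  [1] S(K(SI))(KK(S(KI)))
  [2] S(K(SI))K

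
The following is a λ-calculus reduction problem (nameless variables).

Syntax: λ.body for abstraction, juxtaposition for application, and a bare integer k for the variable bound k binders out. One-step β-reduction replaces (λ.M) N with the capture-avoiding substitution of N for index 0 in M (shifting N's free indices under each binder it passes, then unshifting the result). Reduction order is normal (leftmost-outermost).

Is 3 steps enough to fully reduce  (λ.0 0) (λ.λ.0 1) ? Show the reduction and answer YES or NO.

  start: (λ.0 0) (λ.λ.0 1)
  [1] (λ.λ.0 1) (λ.λ.0 1)
  [2] λ.0 (λ.λ.0 1)

Answer: YES — reaches normal form λ.0 (λ.λ.0 1) in 2 ≤ 3 steps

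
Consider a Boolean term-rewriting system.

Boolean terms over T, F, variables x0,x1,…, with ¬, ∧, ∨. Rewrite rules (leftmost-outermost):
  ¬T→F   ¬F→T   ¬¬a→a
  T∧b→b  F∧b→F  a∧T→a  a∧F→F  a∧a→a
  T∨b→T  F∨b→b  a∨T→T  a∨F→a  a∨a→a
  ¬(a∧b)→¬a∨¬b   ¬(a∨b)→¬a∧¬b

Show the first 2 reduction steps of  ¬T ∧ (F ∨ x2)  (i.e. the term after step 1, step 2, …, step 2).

Answer: after 2 steps: F

Derivation:
  start: ¬T ∧ (F ∨ x2)
  →1  F ∧ (F ∨ x2)
  →2  F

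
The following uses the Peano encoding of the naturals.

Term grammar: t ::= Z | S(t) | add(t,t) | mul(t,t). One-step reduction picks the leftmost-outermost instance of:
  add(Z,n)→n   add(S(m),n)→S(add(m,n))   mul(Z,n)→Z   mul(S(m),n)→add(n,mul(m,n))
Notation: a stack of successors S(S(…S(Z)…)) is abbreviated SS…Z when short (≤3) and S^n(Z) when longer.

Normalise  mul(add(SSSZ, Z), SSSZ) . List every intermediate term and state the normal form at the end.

  start: mul(add(SSSZ, Z), SSSZ)
  →1  mul(S(add(SSZ, Z)), SSSZ)
  →2  add(SSSZ, mul(add(SSZ, Z), SSSZ))
  →3  S(add(SSZ, mul(add(SSZ, Z), SSSZ)))
  →4  S(S(add(SZ, mul(add(SSZ, Z), SSSZ))))
  →5  S(S(S(add(Z, mul(add(SSZ, Z), SSSZ)))))
  →6  S(S(S(mul(add(SSZ, Z), SSSZ))))
  →7  S(S(S(mul(S(add(SZ, Z)), SSSZ))))
  →8  S(S(S(add(SSSZ, mul(add(SZ, Z), SSSZ)))))
  →9  S(S(S(S(add(SSZ, mul(add(SZ, Z), SSSZ))))))
  →10  S(S(S(S(S(add(SZ, mul(add(SZ, Z), SSSZ)))))))
  →11  S(S(S(S(S(S(add(Z, mul(add(SZ, Z), SSSZ))))))))
  →12  S(S(S(S(S(S(mul(add(SZ, Z), SSSZ)))))))
  →13  S(S(S(S(S(S(mul(S(add(Z, Z)), SSSZ)))))))
  →14  S(S(S(S(S(S(add(SSSZ, mul(add(Z, Z), SSSZ))))))))
  →15  S(S(S(S(S(S(S(add(SSZ, mul(add(Z, Z), SSSZ)))))))))
  →16  S(S(S(S(S(S(S(S(add(SZ, mul(add(Z, Z), SSSZ))))))))))
  →17  S(S(S(S(S(S(S(S(S(add(Z, mul(add(Z, Z), SSSZ)))))))))))
  →18  S(S(S(S(S(S(S(S(S(mul(add(Z, Z), SSSZ))))))))))
  →19  S(S(S(S(S(S(S(S(S(mul(Z, SSSZ))))))))))
  →20  S^9(Z)

Answer: normal form = S^9(Z)  (in 20 steps)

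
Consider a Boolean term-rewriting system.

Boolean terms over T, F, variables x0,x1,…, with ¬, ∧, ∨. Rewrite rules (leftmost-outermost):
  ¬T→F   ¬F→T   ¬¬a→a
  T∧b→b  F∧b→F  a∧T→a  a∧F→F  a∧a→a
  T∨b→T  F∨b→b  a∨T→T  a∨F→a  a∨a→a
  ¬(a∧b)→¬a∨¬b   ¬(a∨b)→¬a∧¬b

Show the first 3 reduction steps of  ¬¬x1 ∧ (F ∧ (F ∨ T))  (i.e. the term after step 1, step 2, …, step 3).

Answer: after 3 steps: F

Derivation:
  start: ¬¬x1 ∧ (F ∧ (F ∨ T))
  →1  x1 ∧ (F ∧ (F ∨ T))
  →2  x1 ∧ F
  →3  F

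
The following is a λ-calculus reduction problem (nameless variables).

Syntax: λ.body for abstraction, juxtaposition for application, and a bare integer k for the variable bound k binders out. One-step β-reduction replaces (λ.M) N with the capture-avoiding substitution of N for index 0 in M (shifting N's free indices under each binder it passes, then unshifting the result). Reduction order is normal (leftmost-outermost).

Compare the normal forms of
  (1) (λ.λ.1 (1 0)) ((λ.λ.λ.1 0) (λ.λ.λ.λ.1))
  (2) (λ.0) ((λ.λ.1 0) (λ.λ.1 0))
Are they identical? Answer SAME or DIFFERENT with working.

Term A:
  start: (λ.λ.1 (1 0)) ((λ.λ.λ.1 0) (λ.λ.λ.λ.1))
  [1] λ.(λ.λ.λ.1 0) (λ.λ.λ.λ.1) ((λ.λ.λ.1 0) (λ.λ.λ.λ.1) 0)
  [2] λ.(λ.λ.1 0) ((λ.λ.λ.1 0) (λ.λ.λ.λ.1) 0)
  [3] λ.λ.(λ.λ.λ.1 0) (λ.λ.λ.λ.1) 1 0
  [4] λ.λ.(λ.λ.1 0) 1 0
  [5] λ.λ.(λ.2 0) 0
  [6] λ.λ.1 0

Term B:
  start: (λ.0) ((λ.λ.1 0) (λ.λ.1 0))
  [1] (λ.λ.1 0) (λ.λ.1 0)
  [2] λ.(λ.λ.1 0) 0
  [3] λ.λ.1 0

Answer: SAME — A ⇓ λ.λ.1 0, B ⇓ λ.λ.1 0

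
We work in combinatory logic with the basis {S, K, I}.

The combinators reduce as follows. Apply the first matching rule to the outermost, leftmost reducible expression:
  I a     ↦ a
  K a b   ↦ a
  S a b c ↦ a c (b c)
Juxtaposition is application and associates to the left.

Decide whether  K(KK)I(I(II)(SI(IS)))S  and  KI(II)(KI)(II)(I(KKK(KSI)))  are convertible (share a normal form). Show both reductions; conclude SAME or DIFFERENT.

Term A:
  start: K(KK)I(I(II)(SI(IS)))S
  →1  KK(I(II)(SI(IS)))S
  →2  KS

Term B:
  start: KI(II)(KI)(II)(I(KKK(KSI)))
  →1  I(KI)(II)(I(KKK(KSI)))
  →2  KI(II)(I(KKK(KSI)))
  →3  I(I(KKK(KSI)))
  →4  I(KKK(KSI))
  →5  KKK(KSI)
  →6  K(KSI)
  →7  KS

Answer: SAME — A ⇓ KS, B ⇓ KS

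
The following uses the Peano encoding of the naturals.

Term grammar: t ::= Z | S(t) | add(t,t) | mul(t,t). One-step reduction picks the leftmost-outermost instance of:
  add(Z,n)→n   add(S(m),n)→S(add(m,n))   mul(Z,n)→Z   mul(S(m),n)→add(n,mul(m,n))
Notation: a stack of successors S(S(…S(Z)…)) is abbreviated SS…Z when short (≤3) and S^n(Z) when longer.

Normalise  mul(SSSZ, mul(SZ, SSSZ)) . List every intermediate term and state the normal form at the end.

Answer: normal form = S^9(Z)  (in 34 steps)

Derivation:
  start: mul(SSSZ, mul(SZ, SSSZ))
  →1  add(mul(SZ, SSSZ), mul(SSZ, mul(SZ, SSSZ)))
  →2  add(add(SSSZ, mul(Z, SSSZ)), mul(SSZ, mul(SZ, SSSZ)))
  →3  add(S(add(SSZ, mul(Z, SSSZ))), mul(SSZ, mul(SZ, SSSZ)))
  →4  S(add(add(SSZ, mul(Z, SSSZ)), mul(SSZ, mul(SZ, SSSZ))))
  →5  S(add(S(add(SZ, mul(Z, SSSZ))), mul(SSZ, mul(SZ, SSSZ))))
  →6  S(S(add(add(SZ, mul(Z, SSSZ)), mul(SSZ, mul(SZ, SSSZ)))))
  →7  S(S(add(S(add(Z, mul(Z, SSSZ))), mul(SSZ, mul(SZ, SSSZ)))))
  →8  S(S(S(add(add(Z, mul(Z, SSSZ)), mul(SSZ, mul(SZ, SSSZ))))))
  →9  S(S(S(add(mul(Z, SSSZ), mul(SSZ, mul(SZ, SSSZ))))))
  →10  S(S(S(add(Z, mul(SSZ, mul(SZ, SSSZ))))))
  →11  S(S(S(mul(SSZ, mul(SZ, SSSZ)))))
  →12  S(S(S(add(mul(SZ, SSSZ), mul(SZ, mul(SZ, SSSZ))))))
  →13  S(S(S(add(add(SSSZ, mul(Z, SSSZ)), mul(SZ, mul(SZ, SSSZ))))))
  →14  S(S(S(add(S(add(SSZ, mul(Z, SSSZ))), mul(SZ, mul(SZ, SSSZ))))))
  →15  S(S(S(S(add(add(SSZ, mul(Z, SSSZ)), mul(SZ, mul(SZ, SSSZ)))))))
  →16  S(S(S(S(add(S(add(SZ, mul(Z, SSSZ))), mul(SZ, mul(SZ, SSSZ)))))))
  →17  S(S(S(S(S(add(add(SZ, mul(Z, SSSZ)), mul(SZ, mul(SZ, SSSZ))))))))
  →18  S(S(S(S(S(add(S(add(Z, mul(Z, SSSZ))), mul(SZ, mul(SZ, SSSZ))))))))
  →19  S(S(S(S(S(S(add(add(Z, mul(Z, SSSZ)), mul(SZ, mul(SZ, SSSZ)))))))))
  →20  S(S(S(S(S(S(add(mul(Z, SSSZ), mul(SZ, mul(SZ, SSSZ)))))))))
  →21  S(S(S(S(S(S(add(Z, mul(SZ, mul(SZ, SSSZ)))))))))
  →22  S(S(S(S(S(S(mul(SZ, mul(SZ, SSSZ))))))))
  →23  S(S(S(S(S(S(add(mul(SZ, SSSZ), mul(Z, mul(SZ, SSSZ)))))))))
  →24  S(S(S(S(S(S(add(add(SSSZ, mul(Z, SSSZ)), mul(Z, mul(SZ, SSSZ)))))))))
  →25  S(S(S(S(S(S(add(S(add(SSZ, mul(Z, SSSZ))), mul(Z, mul(SZ, SSSZ)))))))))
  →26  S(S(S(S(S(S(S(add(add(SSZ, mul(Z, SSSZ)), mul(Z, mul(SZ, SSSZ))))))))))
  →27  S(S(S(S(S(S(S(add(S(add(SZ, mul(Z, SSSZ))), mul(Z, mul(SZ, SSSZ))))))))))
  →28  S(S(S(S(S(S(S(S(add(add(SZ, mul(Z, SSSZ)), mul(Z, mul(SZ, SSSZ)))))))))))
  →29  S(S(S(S(S(S(S(S(add(S(add(Z, mul(Z, SSSZ))), mul(Z, mul(SZ, SSSZ)))))))))))
  →30  S(S(S(S(S(S(S(S(S(add(add(Z, mul(Z, SSSZ)), mul(Z, mul(SZ, SSSZ))))))))))))
  →31  S(S(S(S(S(S(S(S(S(add(mul(Z, SSSZ), mul(Z, mul(SZ, SSSZ))))))))))))
  →32  S(S(S(S(S(S(S(S(S(add(Z, mul(Z, mul(SZ, SSSZ))))))))))))
  →33  S(S(S(S(S(S(S(S(S(mul(Z, mul(SZ, SSSZ)))))))))))
  →34  S^9(Z)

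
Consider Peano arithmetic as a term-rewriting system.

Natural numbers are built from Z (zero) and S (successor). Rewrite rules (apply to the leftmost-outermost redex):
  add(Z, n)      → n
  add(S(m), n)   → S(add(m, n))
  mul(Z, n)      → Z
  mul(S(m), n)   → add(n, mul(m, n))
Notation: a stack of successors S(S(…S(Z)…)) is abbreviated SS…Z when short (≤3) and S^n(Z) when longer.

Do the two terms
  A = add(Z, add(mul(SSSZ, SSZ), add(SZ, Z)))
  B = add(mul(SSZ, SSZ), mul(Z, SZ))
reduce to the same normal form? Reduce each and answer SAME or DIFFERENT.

Term A:
  start: add(Z, add(mul(SSSZ, SSZ), add(SZ, Z)))
  step 1: add(mul(SSSZ, SSZ), add(SZ, Z))
  step 2: add(add(SSZ, mul(SSZ, SSZ)), add(SZ, Z))
  step 3: add(S(add(SZ, mul(SSZ, SSZ))), add(SZ, Z))
  step 4: S(add(add(SZ, mul(SSZ, SSZ)), add(SZ, Z)))
  step 5: S(add(S(add(Z, mul(SSZ, SSZ))), add(SZ, Z)))
  step 6: S(S(add(add(Z, mul(SSZ, SSZ)), add(SZ, Z))))
  step 7: S(S(add(mul(SSZ, SSZ), add(SZ, Z))))
  step 8: S(S(add(add(SSZ, mul(SZ, SSZ)), add(SZ, Z))))
  step 9: S(S(add(S(add(SZ, mul(SZ, SSZ))), add(SZ, Z))))
  step 10: S(S(S(add(add(SZ, mul(SZ, SSZ)), add(SZ, Z)))))
  step 11: S(S(S(add(S(add(Z, mul(SZ, SSZ))), add(SZ, Z)))))
  step 12: S(S(S(S(add(add(Z, mul(SZ, SSZ)), add(SZ, Z))))))
  step 13: S(S(S(S(add(mul(SZ, SSZ), add(SZ, Z))))))
  step 14: S(S(S(S(add(add(SSZ, mul(Z, SSZ)), add(SZ, Z))))))
  step 15: S(S(S(S(add(S(add(SZ, mul(Z, SSZ))), add(SZ, Z))))))
  step 16: S(S(S(S(S(add(add(SZ, mul(Z, SSZ)), add(SZ, Z)))))))
  step 17: S(S(S(S(S(add(S(add(Z, mul(Z, SSZ))), add(SZ, Z)))))))
  step 18: S(S(S(S(S(S(add(add(Z, mul(Z, SSZ)), add(SZ, Z))))))))
  step 19: S(S(S(S(S(S(add(mul(Z, SSZ), add(SZ, Z))))))))
  step 20: S(S(S(S(S(S(add(Z, add(SZ, Z))))))))
  step 21: S(S(S(S(S(S(add(SZ, Z)))))))
  step 22: S(S(S(S(S(S(S(add(Z, Z))))))))
  step 23: S^7(Z)

Term B:
  start: add(mul(SSZ, SSZ), mul(Z, SZ))
  step 1: add(add(SSZ, mul(SZ, SSZ)), mul(Z, SZ))
  step 2: add(S(add(SZ, mul(SZ, SSZ))), mul(Z, SZ))
  step 3: S(add(add(SZ, mul(SZ, SSZ)), mul(Z, SZ)))
  step 4: S(add(S(add(Z, mul(SZ, SSZ))), mul(Z, SZ)))
  step 5: S(S(add(add(Z, mul(SZ, SSZ)), mul(Z, SZ))))
  step 6: S(S(add(mul(SZ, SSZ), mul(Z, SZ))))
  step 7: S(S(add(add(SSZ, mul(Z, SSZ)), mul(Z, SZ))))
  step 8: S(S(add(S(add(SZ, mul(Z, SSZ))), mul(Z, SZ))))
  step 9: S(S(S(add(add(SZ, mul(Z, SSZ)), mul(Z, SZ)))))
  step 10: S(S(S(add(S(add(Z, mul(Z, SSZ))), mul(Z, SZ)))))
  step 11: S(S(S(S(add(add(Z, mul(Z, SSZ)), mul(Z, SZ))))))
  step 12: S(S(S(S(add(mul(Z, SSZ), mul(Z, SZ))))))
  step 13: S(S(S(S(add(Z, mul(Z, SZ))))))
  step 14: S(S(S(S(mul(Z, SZ)))))
  step 15: S^4(Z)

Answer: DIFFERENT — A ⇓ S^7(Z), B ⇓ S^4(Z)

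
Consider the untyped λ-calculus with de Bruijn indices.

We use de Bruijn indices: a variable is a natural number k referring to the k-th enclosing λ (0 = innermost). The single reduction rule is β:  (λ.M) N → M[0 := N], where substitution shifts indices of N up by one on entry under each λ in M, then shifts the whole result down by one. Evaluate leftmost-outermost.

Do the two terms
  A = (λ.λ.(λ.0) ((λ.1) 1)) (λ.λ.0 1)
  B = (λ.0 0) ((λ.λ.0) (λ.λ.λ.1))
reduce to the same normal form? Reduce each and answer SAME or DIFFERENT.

Answer: SAME — A ⇓ λ.0, B ⇓ λ.0

Derivation:
Term A:
  start: (λ.λ.(λ.0) ((λ.1) 1)) (λ.λ.0 1)
  [1] λ.(λ.0) ((λ.1) (λ.λ.0 1))
  [2] λ.(λ.1) (λ.λ.0 1)
  [3] λ.0

Term B:
  start: (λ.0 0) ((λ.λ.0) (λ.λ.λ.1))
  [1] (λ.λ.0) (λ.λ.λ.1) ((λ.λ.0) (λ.λ.λ.1))
  [2] (λ.0) ((λ.λ.0) (λ.λ.λ.1))
  [3] (λ.λ.0) (λ.λ.λ.1)
  [4] λ.0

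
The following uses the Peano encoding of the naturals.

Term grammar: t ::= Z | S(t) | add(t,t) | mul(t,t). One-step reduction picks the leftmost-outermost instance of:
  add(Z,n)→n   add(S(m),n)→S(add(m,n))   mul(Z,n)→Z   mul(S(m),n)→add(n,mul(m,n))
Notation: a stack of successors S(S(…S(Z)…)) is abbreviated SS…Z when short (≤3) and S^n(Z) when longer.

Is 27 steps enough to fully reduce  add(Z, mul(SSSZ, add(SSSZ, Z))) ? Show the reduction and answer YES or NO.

Answer: NO — after 27 steps the term is S(S(S(S(S(S(S(S(S(add(Z, mul(Z, add(SSSZ, Z)))))))))))), not yet normal

Working:
  start: add(Z, mul(SSSZ, add(SSSZ, Z)))
  step 1: mul(SSSZ, add(SSSZ, Z))
  step 2: add(add(SSSZ, Z), mul(SSZ, add(SSSZ, Z)))
  step 3: add(S(add(SSZ, Z)), mul(SSZ, add(SSSZ, Z)))
  step 4: S(add(add(SSZ, Z), mul(SSZ, add(SSSZ, Z))))
  step 5: S(add(S(add(SZ, Z)), mul(SSZ, add(SSSZ, Z))))
  step 6: S(S(add(add(SZ, Z), mul(SSZ, add(SSSZ, Z)))))
  step 7: S(S(add(S(add(Z, Z)), mul(SSZ, add(SSSZ, Z)))))
  step 8: S(S(S(add(add(Z, Z), mul(SSZ, add(SSSZ, Z))))))
  step 9: S(S(S(add(Z, mul(SSZ, add(SSSZ, Z))))))
  step 10: S(S(S(mul(SSZ, add(SSSZ, Z)))))
  step 11: S(S(S(add(add(SSSZ, Z), mul(SZ, add(SSSZ, Z))))))
  step 12: S(S(S(add(S(add(SSZ, Z)), mul(SZ, add(SSSZ, Z))))))
  step 13: S(S(S(S(add(add(SSZ, Z), mul(SZ, add(SSSZ, Z)))))))
  step 14: S(S(S(S(add(S(add(SZ, Z)), mul(SZ, add(SSSZ, Z)))))))
  step 15: S(S(S(S(S(add(add(SZ, Z), mul(SZ, add(SSSZ, Z))))))))
  step 16: S(S(S(S(S(add(S(add(Z, Z)), mul(SZ, add(SSSZ, Z))))))))
  step 17: S(S(S(S(S(S(add(add(Z, Z), mul(SZ, add(SSSZ, Z)))))))))
  step 18: S(S(S(S(S(S(add(Z, mul(SZ, add(SSSZ, Z)))))))))
  step 19: S(S(S(S(S(S(mul(SZ, add(SSSZ, Z))))))))
  step 20: S(S(S(S(S(S(add(add(SSSZ, Z), mul(Z, add(SSSZ, Z)))))))))
  step 21: S(S(S(S(S(S(add(S(add(SSZ, Z)), mul(Z, add(SSSZ, Z)))))))))
  step 22: S(S(S(S(S(S(S(add(add(SSZ, Z), mul(Z, add(SSSZ, Z))))))))))
  step 23: S(S(S(S(S(S(S(add(S(add(SZ, Z)), mul(Z, add(SSSZ, Z))))))))))
  step 24: S(S(S(S(S(S(S(S(add(add(SZ, Z), mul(Z, add(SSSZ, Z)))))))))))
  step 25: S(S(S(S(S(S(S(S(add(S(add(Z, Z)), mul(Z, add(SSSZ, Z)))))))))))
  step 26: S(S(S(S(S(S(S(S(S(add(add(Z, Z), mul(Z, add(SSSZ, Z))))))))))))
  step 27: S(S(S(S(S(S(S(S(S(add(Z, mul(Z, add(SSSZ, Z))))))))))))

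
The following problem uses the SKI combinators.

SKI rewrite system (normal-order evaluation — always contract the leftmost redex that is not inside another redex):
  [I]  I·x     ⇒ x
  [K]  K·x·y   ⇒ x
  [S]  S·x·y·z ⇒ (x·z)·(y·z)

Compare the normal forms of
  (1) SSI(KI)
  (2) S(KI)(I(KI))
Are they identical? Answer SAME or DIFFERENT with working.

Term A:
  start: SSI(KI)
  step 1: S(KI)(I(KI))
  step 2: S(KI)(KI)

Term B:
  start: S(KI)(I(KI))
  step 1: S(KI)(KI)

Answer: SAME — A ⇓ S(KI)(KI), B ⇓ S(KI)(KI)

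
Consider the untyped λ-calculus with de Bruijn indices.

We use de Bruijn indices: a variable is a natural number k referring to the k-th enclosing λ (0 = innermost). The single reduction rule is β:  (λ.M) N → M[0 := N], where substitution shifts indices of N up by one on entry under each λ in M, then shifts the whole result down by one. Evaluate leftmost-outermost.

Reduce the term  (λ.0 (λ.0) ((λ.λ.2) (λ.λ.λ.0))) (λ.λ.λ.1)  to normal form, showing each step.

Answer: normal form = λ.λ.λ.λ.λ.1  (in 4 steps)

Working:
  start: (λ.0 (λ.0) ((λ.λ.2) (λ.λ.λ.0))) (λ.λ.λ.1)
  [1] (λ.λ.λ.1) (λ.0) ((λ.λ.λ.λ.λ.1) (λ.λ.λ.0))
  [2] (λ.λ.1) ((λ.λ.λ.λ.λ.1) (λ.λ.λ.0))
  [3] λ.(λ.λ.λ.λ.λ.1) (λ.λ.λ.0)
  [4] λ.λ.λ.λ.λ.1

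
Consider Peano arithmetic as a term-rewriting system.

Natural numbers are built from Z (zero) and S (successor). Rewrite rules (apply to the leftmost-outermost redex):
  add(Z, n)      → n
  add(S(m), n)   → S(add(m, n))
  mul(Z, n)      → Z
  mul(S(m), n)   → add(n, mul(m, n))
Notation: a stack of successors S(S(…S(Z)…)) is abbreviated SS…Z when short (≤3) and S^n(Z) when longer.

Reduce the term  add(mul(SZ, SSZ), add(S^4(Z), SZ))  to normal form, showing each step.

  start: add(mul(SZ, SSZ), add(S^4(Z), SZ))
  step 1: add(add(SSZ, mul(Z, SSZ)), add(S^4(Z), SZ))
  step 2: add(S(add(SZ, mul(Z, SSZ))), add(S^4(Z), SZ))
  step 3: S(add(add(SZ, mul(Z, SSZ)), add(S^4(Z), SZ)))
  step 4: S(add(S(add(Z, mul(Z, SSZ))), add(S^4(Z), SZ)))
  step 5: S(S(add(add(Z, mul(Z, SSZ)), add(S^4(Z), SZ))))
  step 6: S(S(add(mul(Z, SSZ), add(S^4(Z), SZ))))
  step 7: S(S(add(Z, add(S^4(Z), SZ))))
  step 8: S(S(add(S^4(Z), SZ)))
  step 9: S(S(S(add(SSSZ, SZ))))
  step 10: S(S(S(S(add(SSZ, SZ)))))
  step 11: S(S(S(S(S(add(SZ, SZ))))))
  step 12: S(S(S(S(S(S(add(Z, SZ)))))))
  step 13: S^7(Z)

Answer: normal form = S^7(Z)  (in 13 steps)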